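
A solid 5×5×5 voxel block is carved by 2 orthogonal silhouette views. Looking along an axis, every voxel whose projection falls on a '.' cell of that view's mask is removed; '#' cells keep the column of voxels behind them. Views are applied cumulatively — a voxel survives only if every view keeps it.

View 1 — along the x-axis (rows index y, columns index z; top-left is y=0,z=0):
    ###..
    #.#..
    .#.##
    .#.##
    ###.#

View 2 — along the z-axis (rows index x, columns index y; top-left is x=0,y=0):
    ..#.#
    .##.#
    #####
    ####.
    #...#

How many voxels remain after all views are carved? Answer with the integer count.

before carving: 125 voxels (5×5×5)
step 1: project along x, AND mask (15/25) → |grid| = 75
step 2: project along z, AND mask (16/25) → |grid| = 49

remaining voxels: 49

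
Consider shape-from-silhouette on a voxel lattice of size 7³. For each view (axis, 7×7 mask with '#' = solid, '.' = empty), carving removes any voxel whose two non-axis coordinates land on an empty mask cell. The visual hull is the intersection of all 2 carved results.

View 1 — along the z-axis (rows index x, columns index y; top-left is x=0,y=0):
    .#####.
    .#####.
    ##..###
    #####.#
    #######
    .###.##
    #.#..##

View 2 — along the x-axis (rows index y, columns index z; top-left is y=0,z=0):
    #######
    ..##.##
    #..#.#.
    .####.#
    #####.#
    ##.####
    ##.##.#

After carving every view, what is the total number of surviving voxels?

|visual hull| = 186

initial block: 7^3 = 343
  1. axis=2 (XY plane), |mask|=37  ⇒  voxels=259
  2. axis=0 (YZ plane), |mask|=36  ⇒  voxels=186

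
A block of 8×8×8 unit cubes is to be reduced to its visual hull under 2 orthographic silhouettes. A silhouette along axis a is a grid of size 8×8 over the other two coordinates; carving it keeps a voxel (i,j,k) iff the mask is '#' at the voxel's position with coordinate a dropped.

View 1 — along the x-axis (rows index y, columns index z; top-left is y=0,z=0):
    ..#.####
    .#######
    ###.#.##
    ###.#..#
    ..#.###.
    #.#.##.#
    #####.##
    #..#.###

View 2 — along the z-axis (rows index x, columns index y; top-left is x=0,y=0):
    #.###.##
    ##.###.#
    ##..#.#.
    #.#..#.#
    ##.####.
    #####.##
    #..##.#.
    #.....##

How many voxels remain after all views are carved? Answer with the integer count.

full grid |V| = 512
[1] x-view keeps 44 columns → grid now 352
[2] z-view keeps 40 columns → grid now 217

voxel count = 217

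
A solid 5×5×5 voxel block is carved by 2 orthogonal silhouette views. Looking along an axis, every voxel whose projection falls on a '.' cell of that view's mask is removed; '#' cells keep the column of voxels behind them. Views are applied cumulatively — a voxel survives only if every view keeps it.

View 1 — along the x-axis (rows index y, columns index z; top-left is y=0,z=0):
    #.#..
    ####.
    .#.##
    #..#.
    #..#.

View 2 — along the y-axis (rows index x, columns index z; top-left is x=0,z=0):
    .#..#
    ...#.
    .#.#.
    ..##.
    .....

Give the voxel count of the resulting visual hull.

full grid |V| = 125
[1] x-view keeps 13 columns → grid now 65
[2] y-view keeps 7 columns → grid now 19

voxel count = 19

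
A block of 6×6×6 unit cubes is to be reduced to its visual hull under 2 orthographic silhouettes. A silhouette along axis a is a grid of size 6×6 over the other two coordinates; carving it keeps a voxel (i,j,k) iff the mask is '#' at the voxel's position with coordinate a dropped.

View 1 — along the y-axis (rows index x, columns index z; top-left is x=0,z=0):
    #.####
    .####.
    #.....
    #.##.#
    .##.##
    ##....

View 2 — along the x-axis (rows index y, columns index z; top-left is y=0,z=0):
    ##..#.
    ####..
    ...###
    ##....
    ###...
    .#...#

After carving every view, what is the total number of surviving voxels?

|visual hull| = 57

full grid |V| = 216
  1. axis=1 (XZ plane), |mask|=20  ⇒  voxels=120
  2. axis=0 (YZ plane), |mask|=17  ⇒  voxels=57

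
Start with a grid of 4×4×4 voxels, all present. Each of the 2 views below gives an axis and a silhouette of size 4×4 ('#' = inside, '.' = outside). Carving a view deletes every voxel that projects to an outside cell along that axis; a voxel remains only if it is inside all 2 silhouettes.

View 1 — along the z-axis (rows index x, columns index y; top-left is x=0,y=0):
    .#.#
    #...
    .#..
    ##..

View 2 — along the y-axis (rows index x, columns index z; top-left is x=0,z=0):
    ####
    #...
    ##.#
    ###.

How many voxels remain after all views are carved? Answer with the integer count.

full grid |V| = 64
carve view 1 (along z, XY-mask fill 6/16): 24 voxels remain
carve view 2 (along y, XZ-mask fill 11/16): 18 voxels remain

18 voxels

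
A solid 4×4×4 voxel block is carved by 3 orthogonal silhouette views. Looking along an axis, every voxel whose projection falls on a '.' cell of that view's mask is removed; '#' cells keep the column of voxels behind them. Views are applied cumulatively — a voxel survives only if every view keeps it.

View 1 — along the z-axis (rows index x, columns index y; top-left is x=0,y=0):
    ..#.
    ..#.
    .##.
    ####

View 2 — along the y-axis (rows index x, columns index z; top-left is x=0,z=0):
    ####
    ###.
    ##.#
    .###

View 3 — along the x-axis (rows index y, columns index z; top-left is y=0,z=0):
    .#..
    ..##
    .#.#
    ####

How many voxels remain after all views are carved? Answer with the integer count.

remaining voxels: 14

initial block: 4^3 = 64
V1 z: intersect with XY mask (8 set) -- 32 left
V2 y: intersect with XZ mask (13 set) -- 25 left
V3 x: intersect with YZ mask (9 set) -- 14 left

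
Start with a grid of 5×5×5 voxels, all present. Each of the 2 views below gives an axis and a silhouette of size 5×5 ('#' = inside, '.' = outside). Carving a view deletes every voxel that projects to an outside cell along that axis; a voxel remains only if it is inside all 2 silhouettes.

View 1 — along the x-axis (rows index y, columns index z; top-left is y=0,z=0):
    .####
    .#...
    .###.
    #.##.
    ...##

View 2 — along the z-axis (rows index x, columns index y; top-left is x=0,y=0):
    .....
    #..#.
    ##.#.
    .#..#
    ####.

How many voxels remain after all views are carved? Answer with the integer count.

29 voxels

before carving: 125 voxels (5×5×5)
step 1: project along x, AND mask (13/25) → |grid| = 65
step 2: project along z, AND mask (11/25) → |grid| = 29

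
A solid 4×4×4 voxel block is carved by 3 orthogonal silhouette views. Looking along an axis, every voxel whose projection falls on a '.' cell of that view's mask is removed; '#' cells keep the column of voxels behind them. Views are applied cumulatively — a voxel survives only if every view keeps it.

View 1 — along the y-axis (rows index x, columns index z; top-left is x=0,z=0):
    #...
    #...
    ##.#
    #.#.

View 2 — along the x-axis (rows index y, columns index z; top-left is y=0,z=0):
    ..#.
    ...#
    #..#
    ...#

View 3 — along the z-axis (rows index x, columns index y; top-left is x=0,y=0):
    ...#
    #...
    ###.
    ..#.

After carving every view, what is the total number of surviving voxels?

4 voxels

full grid |V| = 64
step 1: project along y, AND mask (7/16) → |grid| = 28
step 2: project along x, AND mask (5/16) → |grid| = 8
step 3: project along z, AND mask (6/16) → |grid| = 4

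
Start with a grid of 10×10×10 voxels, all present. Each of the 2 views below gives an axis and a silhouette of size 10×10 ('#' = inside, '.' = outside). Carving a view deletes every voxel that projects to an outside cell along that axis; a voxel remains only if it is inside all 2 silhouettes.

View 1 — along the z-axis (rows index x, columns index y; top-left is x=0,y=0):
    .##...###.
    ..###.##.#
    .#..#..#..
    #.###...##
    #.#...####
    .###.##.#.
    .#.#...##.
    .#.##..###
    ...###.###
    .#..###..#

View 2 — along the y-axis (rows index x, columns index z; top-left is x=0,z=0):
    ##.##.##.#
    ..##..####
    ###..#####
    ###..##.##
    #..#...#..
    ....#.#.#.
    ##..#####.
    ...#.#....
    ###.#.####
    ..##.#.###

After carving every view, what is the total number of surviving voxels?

before carving: 1000 voxels (10×10×10)
carve view 1 (along z, XY-mask fill 53/100): 530 voxels remain
carve view 2 (along y, XZ-mask fill 57/100): 291 voxels remain

|visual hull| = 291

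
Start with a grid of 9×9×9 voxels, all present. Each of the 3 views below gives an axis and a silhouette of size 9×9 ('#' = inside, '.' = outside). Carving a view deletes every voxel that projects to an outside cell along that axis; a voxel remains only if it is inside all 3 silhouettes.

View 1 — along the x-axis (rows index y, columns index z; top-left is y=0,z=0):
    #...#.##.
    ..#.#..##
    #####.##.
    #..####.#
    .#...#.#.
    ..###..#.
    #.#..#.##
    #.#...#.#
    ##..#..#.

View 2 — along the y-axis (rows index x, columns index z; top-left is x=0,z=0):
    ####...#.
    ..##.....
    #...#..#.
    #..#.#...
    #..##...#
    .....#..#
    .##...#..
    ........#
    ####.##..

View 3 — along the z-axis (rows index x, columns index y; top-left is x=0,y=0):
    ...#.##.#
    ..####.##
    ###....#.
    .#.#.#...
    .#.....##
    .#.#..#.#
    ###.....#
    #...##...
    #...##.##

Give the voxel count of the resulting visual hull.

before carving: 729 voxels (9×9×9)
  1. axis=0 (YZ plane), |mask|=41  ⇒  voxels=369
  2. axis=1 (XZ plane), |mask|=29  ⇒  voxels=129
  3. axis=2 (XY plane), |mask|=36  ⇒  voxels=58

remaining voxels: 58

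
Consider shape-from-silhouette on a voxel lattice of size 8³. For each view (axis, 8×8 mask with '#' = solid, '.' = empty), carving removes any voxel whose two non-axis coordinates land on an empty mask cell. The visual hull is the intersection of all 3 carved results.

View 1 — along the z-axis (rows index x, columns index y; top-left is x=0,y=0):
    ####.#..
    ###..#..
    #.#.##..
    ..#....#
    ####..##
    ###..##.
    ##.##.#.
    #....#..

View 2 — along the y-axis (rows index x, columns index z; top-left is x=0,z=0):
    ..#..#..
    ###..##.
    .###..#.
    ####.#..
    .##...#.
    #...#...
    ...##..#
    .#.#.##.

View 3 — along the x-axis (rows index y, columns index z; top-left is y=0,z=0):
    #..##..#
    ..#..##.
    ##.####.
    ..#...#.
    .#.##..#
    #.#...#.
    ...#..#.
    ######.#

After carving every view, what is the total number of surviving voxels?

before carving: 512 voxels (8×8×8)
carve view 1 (along z, XY-mask fill 33/64): 264 voxels remain
carve view 2 (along y, XZ-mask fill 28/64): 107 voxels remain
carve view 3 (along x, YZ-mask fill 31/64): 56 voxels remain

|visual hull| = 56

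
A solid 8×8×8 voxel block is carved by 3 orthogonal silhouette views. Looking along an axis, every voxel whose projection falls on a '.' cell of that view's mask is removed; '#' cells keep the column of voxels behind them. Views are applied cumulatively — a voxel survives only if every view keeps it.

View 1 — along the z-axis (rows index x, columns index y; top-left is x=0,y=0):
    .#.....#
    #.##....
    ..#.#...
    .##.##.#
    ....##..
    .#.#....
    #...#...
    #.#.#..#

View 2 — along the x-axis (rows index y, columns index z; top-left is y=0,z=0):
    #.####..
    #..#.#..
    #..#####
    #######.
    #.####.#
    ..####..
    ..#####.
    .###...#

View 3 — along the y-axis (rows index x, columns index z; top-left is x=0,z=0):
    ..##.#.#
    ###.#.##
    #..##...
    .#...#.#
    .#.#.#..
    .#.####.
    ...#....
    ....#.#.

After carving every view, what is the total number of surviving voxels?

voxel count = 48

initial block: 8^3 = 512
step 1: project along z, AND mask (22/64) → |grid| = 176
step 2: project along x, AND mask (40/64) → |grid| = 112
step 3: project along y, AND mask (27/64) → |grid| = 48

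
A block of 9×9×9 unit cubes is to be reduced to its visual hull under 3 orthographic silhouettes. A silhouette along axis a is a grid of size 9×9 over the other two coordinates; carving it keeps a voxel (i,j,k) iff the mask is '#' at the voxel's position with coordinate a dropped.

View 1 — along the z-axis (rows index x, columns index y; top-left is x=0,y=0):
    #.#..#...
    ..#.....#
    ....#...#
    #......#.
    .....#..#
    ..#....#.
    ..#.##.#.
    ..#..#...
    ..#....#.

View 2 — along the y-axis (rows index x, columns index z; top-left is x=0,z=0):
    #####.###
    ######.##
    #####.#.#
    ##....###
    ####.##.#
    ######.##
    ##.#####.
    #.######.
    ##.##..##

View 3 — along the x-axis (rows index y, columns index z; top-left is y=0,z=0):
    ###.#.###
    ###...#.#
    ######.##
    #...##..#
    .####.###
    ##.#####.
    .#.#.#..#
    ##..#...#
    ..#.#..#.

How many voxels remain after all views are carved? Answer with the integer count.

remaining voxels: 108

before carving: 729 voxels (9×9×9)
  1. axis=2 (XY plane), |mask|=21  ⇒  voxels=189
  2. axis=1 (XZ plane), |mask|=63  ⇒  voxels=148
  3. axis=0 (YZ plane), |mask|=49  ⇒  voxels=108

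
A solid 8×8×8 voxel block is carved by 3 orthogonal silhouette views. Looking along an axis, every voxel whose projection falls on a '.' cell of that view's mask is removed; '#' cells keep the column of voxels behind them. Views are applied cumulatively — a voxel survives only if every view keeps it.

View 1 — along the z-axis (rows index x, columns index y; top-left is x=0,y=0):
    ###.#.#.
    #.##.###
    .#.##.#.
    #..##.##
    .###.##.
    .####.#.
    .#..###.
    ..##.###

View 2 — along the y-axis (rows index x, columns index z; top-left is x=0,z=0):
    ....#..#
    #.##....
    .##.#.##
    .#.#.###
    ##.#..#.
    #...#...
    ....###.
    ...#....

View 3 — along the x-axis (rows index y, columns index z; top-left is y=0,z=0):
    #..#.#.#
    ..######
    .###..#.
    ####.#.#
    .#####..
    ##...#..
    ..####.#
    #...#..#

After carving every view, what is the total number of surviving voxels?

remaining voxels: 70

initial block: 8^3 = 512
carve view 1 (along z, XY-mask fill 39/64): 312 voxels remain
carve view 2 (along y, XZ-mask fill 25/64): 120 voxels remain
carve view 3 (along x, YZ-mask fill 36/64): 70 voxels remain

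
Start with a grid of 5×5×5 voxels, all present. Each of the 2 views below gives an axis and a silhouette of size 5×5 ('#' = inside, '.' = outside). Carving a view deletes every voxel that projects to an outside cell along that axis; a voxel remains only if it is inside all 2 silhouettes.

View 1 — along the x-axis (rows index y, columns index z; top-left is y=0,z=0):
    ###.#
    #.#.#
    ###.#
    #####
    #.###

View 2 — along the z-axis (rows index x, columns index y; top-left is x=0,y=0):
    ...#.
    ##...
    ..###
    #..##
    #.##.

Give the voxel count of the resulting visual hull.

before carving: 125 voxels (5×5×5)
after view 1 [x-axis, 20 of 25 cells solid] → remaining = 100
after view 2 [z-axis, 12 of 25 cells solid] → remaining = 51

51 voxels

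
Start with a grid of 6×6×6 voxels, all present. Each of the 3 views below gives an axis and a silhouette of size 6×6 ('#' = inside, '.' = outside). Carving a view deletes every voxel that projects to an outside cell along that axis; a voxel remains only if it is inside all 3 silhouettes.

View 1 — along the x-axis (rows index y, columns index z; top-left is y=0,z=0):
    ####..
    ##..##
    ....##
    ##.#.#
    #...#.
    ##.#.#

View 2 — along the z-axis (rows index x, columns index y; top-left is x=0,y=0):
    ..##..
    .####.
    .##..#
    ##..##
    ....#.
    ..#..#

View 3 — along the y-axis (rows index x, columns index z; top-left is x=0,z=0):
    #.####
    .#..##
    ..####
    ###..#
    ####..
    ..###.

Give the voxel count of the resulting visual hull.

32 voxels

before carving: 216 voxels (6×6×6)
V1 x: intersect with YZ mask (20 set) -- 120 left
V2 z: intersect with XY mask (16 set) -- 50 left
V3 y: intersect with XZ mask (23 set) -- 32 left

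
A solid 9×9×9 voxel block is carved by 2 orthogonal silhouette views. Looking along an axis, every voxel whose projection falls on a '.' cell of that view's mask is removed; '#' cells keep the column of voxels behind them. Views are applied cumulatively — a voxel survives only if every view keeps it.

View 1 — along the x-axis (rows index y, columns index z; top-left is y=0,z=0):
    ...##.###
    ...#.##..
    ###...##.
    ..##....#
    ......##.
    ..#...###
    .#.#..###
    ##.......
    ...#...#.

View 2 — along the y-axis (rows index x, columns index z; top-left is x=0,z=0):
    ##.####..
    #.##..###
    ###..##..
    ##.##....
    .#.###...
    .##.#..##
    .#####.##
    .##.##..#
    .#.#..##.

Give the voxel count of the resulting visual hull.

initial block: 9^3 = 729
carve view 1 (along x, YZ-mask fill 31/81): 279 voxels remain
carve view 2 (along y, XZ-mask fill 46/81): 152 voxels remain

remaining voxels: 152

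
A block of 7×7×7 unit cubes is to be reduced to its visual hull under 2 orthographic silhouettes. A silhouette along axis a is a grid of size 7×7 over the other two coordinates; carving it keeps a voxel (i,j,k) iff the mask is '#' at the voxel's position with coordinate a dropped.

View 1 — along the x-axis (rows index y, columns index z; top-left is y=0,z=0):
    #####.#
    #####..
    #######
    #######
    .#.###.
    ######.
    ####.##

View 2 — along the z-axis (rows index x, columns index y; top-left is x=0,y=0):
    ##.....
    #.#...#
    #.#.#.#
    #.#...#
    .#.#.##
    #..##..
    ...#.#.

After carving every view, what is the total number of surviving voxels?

|visual hull| = 126

full grid |V| = 343
V1 x: intersect with YZ mask (41 set) -- 287 left
V2 z: intersect with XY mask (21 set) -- 126 left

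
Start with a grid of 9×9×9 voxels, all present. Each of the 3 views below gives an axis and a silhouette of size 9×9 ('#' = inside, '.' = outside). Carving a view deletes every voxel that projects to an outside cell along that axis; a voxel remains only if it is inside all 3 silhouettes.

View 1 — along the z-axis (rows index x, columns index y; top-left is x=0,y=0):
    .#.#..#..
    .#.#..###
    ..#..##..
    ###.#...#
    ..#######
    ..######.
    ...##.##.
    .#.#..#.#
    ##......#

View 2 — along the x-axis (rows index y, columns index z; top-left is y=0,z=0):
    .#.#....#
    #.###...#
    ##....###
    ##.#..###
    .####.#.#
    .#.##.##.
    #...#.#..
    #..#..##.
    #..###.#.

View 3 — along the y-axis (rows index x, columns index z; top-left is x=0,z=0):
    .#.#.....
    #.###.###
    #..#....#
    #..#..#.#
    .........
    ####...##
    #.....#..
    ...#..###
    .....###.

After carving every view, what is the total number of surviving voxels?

|visual hull| = 79

initial block: 9^3 = 729
  1. axis=2 (XY plane), |mask|=40  ⇒  voxels=360
  2. axis=0 (YZ plane), |mask|=42  ⇒  voxels=188
  3. axis=1 (XZ plane), |mask|=31  ⇒  voxels=79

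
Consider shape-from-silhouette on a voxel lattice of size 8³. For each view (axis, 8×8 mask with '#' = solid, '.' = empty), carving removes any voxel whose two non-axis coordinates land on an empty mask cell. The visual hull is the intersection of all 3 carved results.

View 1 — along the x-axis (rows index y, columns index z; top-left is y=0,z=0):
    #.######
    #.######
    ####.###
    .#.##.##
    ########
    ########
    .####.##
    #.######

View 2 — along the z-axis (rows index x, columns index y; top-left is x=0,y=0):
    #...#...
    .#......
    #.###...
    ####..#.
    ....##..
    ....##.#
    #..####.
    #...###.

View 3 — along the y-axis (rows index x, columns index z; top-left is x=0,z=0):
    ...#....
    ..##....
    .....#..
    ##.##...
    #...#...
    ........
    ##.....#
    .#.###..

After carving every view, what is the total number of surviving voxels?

remaining voxels: 52

before carving: 512 voxels (8×8×8)
carve view 1 (along x, YZ-mask fill 55/64): 440 voxels remain
carve view 2 (along z, XY-mask fill 26/64): 183 voxels remain
carve view 3 (along y, XZ-mask fill 17/64): 52 voxels remain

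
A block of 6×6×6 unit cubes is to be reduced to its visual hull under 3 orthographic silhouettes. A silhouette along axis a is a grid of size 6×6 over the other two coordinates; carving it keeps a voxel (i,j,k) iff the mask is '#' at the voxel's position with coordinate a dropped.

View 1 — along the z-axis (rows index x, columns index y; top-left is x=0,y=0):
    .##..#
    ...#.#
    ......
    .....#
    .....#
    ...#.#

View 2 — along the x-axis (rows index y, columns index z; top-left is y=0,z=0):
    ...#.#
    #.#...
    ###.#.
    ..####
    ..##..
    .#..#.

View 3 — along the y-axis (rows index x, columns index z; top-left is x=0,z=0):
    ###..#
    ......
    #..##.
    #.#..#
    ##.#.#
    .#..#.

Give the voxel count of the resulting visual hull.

|visual hull| = 10

initial block: 6^3 = 216
step 1: project along z, AND mask (9/36) → |grid| = 54
step 2: project along x, AND mask (16/36) → |grid| = 24
step 3: project along y, AND mask (16/36) → |grid| = 10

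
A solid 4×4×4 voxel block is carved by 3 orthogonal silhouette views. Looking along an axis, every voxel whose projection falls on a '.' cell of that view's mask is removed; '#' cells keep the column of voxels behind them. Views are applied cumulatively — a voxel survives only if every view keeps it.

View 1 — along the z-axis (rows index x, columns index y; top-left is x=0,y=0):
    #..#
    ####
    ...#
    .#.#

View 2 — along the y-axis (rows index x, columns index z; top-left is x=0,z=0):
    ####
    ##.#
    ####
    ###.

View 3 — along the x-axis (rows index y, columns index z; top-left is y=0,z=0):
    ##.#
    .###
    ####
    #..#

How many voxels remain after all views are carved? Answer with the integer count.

full grid |V| = 64
step 1: project along z, AND mask (9/16) → |grid| = 36
step 2: project along y, AND mask (14/16) → |grid| = 30
step 3: project along x, AND mask (12/16) → |grid| = 20

|visual hull| = 20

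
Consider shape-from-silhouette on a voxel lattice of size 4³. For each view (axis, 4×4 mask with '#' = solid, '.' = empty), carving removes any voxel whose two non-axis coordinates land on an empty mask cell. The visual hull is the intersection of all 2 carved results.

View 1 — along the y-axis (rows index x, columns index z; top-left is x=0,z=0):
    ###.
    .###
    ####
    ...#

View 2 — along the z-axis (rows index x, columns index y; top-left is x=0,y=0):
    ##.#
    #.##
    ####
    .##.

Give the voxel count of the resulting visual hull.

initial block: 4^3 = 64
V1 y: intersect with XZ mask (11 set) -- 44 left
V2 z: intersect with XY mask (12 set) -- 36 left

36 voxels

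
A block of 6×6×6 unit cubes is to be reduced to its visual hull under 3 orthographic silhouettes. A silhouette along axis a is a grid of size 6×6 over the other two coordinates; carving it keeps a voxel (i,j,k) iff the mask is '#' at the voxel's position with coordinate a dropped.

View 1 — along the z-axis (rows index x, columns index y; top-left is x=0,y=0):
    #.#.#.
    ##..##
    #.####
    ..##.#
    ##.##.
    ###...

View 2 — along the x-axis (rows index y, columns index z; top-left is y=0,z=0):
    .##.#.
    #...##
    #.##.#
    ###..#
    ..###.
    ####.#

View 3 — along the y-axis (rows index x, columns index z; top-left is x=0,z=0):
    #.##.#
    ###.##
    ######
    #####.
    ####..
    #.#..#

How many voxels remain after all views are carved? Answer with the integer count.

|visual hull| = 62

start: 6×6×6 = 216 voxels
step 1: project along z, AND mask (22/36) → |grid| = 132
step 2: project along x, AND mask (22/36) → |grid| = 79
step 3: project along y, AND mask (27/36) → |grid| = 62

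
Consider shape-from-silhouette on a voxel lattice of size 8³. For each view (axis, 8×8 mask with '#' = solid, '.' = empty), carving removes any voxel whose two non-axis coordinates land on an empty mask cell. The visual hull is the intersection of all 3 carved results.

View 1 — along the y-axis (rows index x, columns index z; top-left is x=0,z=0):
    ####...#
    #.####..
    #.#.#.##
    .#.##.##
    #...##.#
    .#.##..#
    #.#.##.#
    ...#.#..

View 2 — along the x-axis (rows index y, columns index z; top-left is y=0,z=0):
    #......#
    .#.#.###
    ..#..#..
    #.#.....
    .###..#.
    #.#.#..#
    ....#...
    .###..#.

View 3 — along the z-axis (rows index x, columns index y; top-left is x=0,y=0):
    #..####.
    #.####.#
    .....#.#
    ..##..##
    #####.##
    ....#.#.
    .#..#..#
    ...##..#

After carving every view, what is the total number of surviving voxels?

|visual hull| = 48

start: 8×8×8 = 512 voxels
  1. axis=1 (XZ plane), |mask|=35  ⇒  voxels=280
  2. axis=0 (YZ plane), |mask|=24  ⇒  voxels=103
  3. axis=2 (XY plane), |mask|=32  ⇒  voxels=48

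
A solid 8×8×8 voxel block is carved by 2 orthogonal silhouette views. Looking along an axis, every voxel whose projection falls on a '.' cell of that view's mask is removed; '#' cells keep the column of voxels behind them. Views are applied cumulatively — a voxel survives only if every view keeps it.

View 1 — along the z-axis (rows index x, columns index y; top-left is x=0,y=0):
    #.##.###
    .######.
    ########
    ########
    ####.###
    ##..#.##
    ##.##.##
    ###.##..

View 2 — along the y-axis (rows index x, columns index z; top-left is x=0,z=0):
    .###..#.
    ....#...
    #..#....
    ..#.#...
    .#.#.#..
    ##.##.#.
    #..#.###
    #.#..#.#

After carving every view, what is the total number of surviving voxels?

start: 8×8×8 = 512 voxels
after view 1 [z-axis, 51 of 64 cells solid] → remaining = 408
after view 2 [y-axis, 26 of 64 cells solid] → remaining = 158

voxel count = 158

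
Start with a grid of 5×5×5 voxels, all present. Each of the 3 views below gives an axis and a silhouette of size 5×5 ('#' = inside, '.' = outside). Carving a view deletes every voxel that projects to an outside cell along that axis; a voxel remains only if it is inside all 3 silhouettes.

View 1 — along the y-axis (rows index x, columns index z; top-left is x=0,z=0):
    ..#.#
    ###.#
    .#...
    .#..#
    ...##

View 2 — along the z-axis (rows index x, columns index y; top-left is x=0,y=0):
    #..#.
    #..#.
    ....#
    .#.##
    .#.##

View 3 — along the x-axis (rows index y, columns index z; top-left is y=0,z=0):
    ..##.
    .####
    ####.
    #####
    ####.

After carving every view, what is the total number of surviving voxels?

start: 5×5×5 = 125 voxels
[1] y-view keeps 11 columns → grid now 55
[2] z-view keeps 11 columns → grid now 25
[3] x-view keeps 19 columns → grid now 19

|visual hull| = 19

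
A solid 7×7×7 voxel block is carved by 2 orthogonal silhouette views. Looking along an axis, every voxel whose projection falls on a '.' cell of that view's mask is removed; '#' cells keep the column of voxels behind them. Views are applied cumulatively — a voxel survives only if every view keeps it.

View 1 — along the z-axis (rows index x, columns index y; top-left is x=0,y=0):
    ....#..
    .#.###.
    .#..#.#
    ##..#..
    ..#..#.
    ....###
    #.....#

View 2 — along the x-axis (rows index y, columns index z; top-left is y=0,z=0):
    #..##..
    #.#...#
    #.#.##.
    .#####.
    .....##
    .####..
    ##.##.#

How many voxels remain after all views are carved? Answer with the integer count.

61 voxels

initial block: 7^3 = 343
step 1: project along z, AND mask (18/49) → |grid| = 126
step 2: project along x, AND mask (26/49) → |grid| = 61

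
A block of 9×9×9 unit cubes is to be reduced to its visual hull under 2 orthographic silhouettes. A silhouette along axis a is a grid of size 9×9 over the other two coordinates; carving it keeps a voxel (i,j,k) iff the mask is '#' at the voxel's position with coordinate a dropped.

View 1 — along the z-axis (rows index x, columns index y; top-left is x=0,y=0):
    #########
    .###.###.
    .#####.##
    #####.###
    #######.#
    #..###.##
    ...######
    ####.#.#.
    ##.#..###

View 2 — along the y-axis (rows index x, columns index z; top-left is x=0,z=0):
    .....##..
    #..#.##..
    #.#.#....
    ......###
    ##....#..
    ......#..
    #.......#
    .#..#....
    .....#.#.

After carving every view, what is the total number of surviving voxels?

initial block: 9^3 = 729
after view 1 [z-axis, 62 of 81 cells solid] → remaining = 558
after view 2 [y-axis, 22 of 81 cells solid] → remaining = 153

remaining voxels: 153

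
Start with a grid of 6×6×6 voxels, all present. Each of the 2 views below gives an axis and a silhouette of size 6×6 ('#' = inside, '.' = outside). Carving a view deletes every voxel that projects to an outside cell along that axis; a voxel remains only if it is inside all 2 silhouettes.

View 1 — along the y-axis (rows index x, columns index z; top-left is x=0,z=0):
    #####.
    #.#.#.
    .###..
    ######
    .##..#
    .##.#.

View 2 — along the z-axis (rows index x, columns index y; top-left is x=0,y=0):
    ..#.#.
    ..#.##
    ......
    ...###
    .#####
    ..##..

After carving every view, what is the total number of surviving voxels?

|visual hull| = 58

before carving: 216 voxels (6×6×6)
carve view 1 (along y, XZ-mask fill 23/36): 138 voxels remain
carve view 2 (along z, XY-mask fill 15/36): 58 voxels remain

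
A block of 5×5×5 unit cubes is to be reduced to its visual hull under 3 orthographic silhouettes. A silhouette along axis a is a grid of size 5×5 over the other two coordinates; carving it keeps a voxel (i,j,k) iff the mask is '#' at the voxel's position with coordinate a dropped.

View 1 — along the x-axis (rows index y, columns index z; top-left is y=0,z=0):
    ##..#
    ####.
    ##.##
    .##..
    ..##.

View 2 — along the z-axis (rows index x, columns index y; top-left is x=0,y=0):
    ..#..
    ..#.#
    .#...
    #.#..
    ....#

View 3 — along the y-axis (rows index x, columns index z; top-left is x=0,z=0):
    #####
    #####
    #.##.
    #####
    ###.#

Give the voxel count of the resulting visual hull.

remaining voxels: 21

before carving: 125 voxels (5×5×5)
step 1: project along x, AND mask (15/25) → |grid| = 75
step 2: project along z, AND mask (7/25) → |grid| = 23
step 3: project along y, AND mask (22/25) → |grid| = 21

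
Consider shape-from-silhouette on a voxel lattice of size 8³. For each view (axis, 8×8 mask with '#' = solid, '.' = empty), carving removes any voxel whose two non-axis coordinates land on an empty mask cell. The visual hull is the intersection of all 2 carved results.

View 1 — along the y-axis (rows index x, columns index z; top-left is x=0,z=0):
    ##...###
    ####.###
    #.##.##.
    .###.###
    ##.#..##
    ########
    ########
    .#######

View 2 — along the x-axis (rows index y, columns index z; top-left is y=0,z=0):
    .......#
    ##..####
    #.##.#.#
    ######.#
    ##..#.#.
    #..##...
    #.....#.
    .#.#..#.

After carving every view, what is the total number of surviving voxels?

start: 8×8×8 = 512 voxels
after view 1 [y-axis, 51 of 64 cells solid] → remaining = 408
after view 2 [x-axis, 31 of 64 cells solid] → remaining = 197

voxel count = 197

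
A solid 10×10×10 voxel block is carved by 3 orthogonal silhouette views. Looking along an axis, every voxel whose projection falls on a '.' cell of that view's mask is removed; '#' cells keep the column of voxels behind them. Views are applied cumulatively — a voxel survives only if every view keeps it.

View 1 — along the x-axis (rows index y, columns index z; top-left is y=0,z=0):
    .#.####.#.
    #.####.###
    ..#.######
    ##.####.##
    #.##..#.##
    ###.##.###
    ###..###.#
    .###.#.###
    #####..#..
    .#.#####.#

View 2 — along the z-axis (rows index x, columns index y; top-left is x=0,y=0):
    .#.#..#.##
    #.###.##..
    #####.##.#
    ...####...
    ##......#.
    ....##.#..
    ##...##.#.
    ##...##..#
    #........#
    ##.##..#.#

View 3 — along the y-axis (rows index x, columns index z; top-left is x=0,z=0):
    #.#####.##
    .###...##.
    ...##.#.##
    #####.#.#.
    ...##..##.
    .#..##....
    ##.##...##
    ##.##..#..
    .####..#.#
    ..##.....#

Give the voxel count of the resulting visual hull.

|visual hull| = 174

initial block: 10^3 = 1000
V1 x: intersect with YZ mask (70 set) -- 700 left
V2 z: intersect with XY mask (47 set) -- 329 left
V3 y: intersect with XZ mask (52 set) -- 174 left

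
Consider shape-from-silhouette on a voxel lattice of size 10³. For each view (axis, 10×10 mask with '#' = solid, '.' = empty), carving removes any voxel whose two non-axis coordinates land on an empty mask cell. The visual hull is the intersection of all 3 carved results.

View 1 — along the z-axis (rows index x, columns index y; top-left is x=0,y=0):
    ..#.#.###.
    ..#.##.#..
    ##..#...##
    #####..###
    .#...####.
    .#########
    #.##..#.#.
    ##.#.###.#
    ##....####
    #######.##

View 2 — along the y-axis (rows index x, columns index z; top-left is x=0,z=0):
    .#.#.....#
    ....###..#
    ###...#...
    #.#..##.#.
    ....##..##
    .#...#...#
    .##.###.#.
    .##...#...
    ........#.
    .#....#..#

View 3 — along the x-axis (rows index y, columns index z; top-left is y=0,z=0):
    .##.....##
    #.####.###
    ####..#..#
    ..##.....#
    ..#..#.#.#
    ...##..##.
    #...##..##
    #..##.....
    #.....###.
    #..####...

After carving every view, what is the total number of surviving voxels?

before carving: 1000 voxels (10×10×10)
carve view 1 (along z, XY-mask fill 63/100): 630 voxels remain
carve view 2 (along y, XZ-mask fill 36/100): 222 voxels remain
carve view 3 (along x, YZ-mask fill 46/100): 94 voxels remain

|visual hull| = 94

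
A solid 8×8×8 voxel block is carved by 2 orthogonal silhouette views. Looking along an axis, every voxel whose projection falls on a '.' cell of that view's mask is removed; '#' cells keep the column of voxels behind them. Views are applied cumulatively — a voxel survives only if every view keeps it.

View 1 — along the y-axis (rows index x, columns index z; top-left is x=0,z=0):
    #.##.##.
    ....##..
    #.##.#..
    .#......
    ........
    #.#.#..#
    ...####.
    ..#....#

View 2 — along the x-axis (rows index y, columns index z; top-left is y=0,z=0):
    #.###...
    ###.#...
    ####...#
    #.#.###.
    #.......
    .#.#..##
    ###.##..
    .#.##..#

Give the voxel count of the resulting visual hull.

full grid |V| = 512
[1] y-view keeps 22 columns → grid now 176
[2] x-view keeps 32 columns → grid now 88

88 voxels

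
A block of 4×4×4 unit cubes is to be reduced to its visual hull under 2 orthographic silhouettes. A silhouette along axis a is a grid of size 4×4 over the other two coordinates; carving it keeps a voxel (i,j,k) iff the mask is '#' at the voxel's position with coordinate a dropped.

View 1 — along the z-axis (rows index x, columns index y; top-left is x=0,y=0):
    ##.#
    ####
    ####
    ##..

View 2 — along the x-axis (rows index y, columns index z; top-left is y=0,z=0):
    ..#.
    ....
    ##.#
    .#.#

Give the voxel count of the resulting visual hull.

initial block: 4^3 = 64
step 1: project along z, AND mask (13/16) → |grid| = 52
step 2: project along x, AND mask (6/16) → |grid| = 16

voxel count = 16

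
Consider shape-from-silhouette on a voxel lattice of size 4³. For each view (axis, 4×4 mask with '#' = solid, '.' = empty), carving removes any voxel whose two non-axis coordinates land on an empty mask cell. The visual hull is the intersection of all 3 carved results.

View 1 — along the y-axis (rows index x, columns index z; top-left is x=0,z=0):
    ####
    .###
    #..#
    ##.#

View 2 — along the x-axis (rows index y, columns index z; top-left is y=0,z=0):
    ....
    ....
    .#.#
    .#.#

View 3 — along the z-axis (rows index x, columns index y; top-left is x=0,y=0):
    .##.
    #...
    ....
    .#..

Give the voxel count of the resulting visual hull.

initial block: 4^3 = 64
[1] y-view keeps 12 columns → grid now 48
[2] x-view keeps 4 columns → grid now 14
[3] z-view keeps 4 columns → grid now 2

|visual hull| = 2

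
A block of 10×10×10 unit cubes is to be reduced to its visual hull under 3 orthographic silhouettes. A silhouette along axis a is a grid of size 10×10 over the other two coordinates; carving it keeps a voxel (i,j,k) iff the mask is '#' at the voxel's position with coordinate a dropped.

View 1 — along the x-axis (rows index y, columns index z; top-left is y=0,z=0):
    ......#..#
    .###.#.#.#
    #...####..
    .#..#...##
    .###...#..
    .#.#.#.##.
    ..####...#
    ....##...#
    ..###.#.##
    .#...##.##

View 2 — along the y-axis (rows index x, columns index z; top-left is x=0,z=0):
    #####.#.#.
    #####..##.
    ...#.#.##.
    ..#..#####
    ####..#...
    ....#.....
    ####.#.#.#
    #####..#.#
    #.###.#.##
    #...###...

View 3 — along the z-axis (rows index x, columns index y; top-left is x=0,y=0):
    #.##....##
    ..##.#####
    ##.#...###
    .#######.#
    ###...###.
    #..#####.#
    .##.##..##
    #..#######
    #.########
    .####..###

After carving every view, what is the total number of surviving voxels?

166 voxels

start: 10×10×10 = 1000 voxels
[1] x-view keeps 45 columns → grid now 450
[2] y-view keeps 55 columns → grid now 237
[3] z-view keeps 69 columns → grid now 166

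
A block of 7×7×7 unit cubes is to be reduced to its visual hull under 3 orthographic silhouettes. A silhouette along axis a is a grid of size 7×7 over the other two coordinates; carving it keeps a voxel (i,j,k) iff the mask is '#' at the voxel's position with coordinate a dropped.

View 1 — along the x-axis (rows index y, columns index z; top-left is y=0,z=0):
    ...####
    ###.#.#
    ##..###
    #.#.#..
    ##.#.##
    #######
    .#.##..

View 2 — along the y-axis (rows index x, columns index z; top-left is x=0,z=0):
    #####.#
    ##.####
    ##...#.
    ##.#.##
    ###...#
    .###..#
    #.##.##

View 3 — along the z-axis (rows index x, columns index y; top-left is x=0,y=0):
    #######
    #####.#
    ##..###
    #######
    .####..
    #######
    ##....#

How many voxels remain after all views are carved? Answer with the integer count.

remaining voxels: 120

before carving: 343 voxels (7×7×7)
  1. axis=0 (YZ plane), |mask|=32  ⇒  voxels=224
  2. axis=1 (XZ plane), |mask|=33  ⇒  voxels=150
  3. axis=2 (XY plane), |mask|=39  ⇒  voxels=120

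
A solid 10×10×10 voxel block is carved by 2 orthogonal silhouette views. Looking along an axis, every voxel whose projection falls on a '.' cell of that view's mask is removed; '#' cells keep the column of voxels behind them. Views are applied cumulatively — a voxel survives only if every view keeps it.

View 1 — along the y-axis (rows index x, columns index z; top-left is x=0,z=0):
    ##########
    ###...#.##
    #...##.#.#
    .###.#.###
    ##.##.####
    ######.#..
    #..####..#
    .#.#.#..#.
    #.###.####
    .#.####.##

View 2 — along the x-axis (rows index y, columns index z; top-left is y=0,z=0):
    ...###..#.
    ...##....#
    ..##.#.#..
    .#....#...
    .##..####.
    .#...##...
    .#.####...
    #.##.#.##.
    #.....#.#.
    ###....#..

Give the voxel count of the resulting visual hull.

|visual hull| = 269

before carving: 1000 voxels (10×10×10)
  1. axis=1 (XZ plane), |mask|=68  ⇒  voxels=680
  2. axis=0 (YZ plane), |mask|=40  ⇒  voxels=269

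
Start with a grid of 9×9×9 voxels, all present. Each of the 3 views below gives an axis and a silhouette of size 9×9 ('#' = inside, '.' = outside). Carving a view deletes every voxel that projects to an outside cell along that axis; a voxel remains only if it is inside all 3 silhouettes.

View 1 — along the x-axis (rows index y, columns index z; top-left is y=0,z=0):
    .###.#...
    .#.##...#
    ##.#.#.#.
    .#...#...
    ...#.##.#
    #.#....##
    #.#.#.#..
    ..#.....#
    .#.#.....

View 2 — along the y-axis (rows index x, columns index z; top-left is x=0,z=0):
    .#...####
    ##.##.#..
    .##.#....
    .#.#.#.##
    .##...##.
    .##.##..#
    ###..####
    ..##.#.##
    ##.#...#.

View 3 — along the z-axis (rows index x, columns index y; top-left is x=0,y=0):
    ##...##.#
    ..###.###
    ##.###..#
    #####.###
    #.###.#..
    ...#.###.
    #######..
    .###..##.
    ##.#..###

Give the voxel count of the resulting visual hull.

start: 9×9×9 = 729 voxels
after view 1 [x-axis, 31 of 81 cells solid] → remaining = 279
after view 2 [y-axis, 43 of 81 cells solid] → remaining = 155
after view 3 [z-axis, 52 of 81 cells solid] → remaining = 98

|visual hull| = 98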